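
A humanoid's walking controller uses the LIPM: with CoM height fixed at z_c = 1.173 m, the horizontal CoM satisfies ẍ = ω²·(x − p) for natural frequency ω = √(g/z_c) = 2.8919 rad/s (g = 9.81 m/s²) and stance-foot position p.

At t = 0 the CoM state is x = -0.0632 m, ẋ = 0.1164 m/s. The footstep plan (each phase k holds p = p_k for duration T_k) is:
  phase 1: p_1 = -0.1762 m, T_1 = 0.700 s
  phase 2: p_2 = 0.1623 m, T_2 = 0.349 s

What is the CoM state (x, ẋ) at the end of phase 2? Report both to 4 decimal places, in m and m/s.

x = 1.2297, ẋ = 3.4334

phase 1: p=-0.1762, T=0.700, ωT=2.024330, cosh=3.851559, sinh=3.719477; start (x,ẋ)=(-0.063200, 0.116400) → end (x,ẋ)=(0.408736, 1.663790)
phase 2: p=0.1623, T=0.349, ωT=1.009273, cosh=1.554045, sinh=1.189561; start (x,ẋ)=(0.408736, 1.663790) → end (x,ẋ)=(1.229661, 3.433368)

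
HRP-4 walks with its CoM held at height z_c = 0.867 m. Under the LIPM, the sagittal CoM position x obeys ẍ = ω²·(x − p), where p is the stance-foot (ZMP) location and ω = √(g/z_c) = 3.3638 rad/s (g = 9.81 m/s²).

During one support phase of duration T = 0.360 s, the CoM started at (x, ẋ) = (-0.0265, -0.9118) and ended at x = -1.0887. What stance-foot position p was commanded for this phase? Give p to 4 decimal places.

ωT = 3.3638·0.360 = 1.210968; cosh(ωT) = 1.827321, sinh(ωT) = 1.529412
x(T) = p + (x₀−p)·cosh(ωT) + (ẋ₀/ω)·sinh(ωT) ⇒ p·(1 − cosh) = x(T) − x₀·cosh − (ẋ₀/ω)·sinh
numerator   = -1.0887 − (-0.0265)·1.827321 − (-0.9118/3.3638)·1.529412 = -0.625710
denominator = 1 − 1.827321 = -0.827321
p = -0.625710 / -0.827321 = 0.7563

p = 0.7563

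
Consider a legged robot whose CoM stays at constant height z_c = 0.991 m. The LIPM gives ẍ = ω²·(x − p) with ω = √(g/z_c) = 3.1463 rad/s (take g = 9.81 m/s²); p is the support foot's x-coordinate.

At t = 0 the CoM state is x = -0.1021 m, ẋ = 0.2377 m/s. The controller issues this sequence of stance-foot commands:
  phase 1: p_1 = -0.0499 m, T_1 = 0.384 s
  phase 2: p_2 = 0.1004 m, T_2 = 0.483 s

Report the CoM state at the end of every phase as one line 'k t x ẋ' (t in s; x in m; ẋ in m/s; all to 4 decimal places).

phase 1: p=-0.0499, T=0.384, ωT=1.208179, cosh=1.823062, sinh=1.524322; start (x,ẋ)=(-0.102100, 0.237700) → end (x,ẋ)=(-0.029903, 0.182992)
phase 2: p=0.1004, T=0.483, ωT=1.519663, cosh=2.394735, sinh=2.175949; start (x,ẋ)=(-0.029903, 0.182992) → end (x,ẋ)=(-0.085085, -0.453860)

1 0.3840 -0.0299 0.1830
2 0.8670 -0.0851 -0.4539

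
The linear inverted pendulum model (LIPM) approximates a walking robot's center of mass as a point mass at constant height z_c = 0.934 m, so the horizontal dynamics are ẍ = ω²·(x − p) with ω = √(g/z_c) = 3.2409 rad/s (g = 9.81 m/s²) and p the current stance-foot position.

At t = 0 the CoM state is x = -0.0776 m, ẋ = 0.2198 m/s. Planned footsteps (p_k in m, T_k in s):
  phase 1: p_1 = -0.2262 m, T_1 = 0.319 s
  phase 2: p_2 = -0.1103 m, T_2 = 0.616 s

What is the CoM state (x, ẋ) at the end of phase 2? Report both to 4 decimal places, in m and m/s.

phase 1: p=-0.2262, T=0.319, ωT=1.033847, cosh=1.583749, sinh=1.228113; start (x,ẋ)=(-0.077600, 0.219800) → end (x,ẋ)=(0.092437, 0.939565)
phase 2: p=-0.1103, T=0.616, ωT=1.996394, cosh=3.749143, sinh=3.613319; start (x,ẋ)=(0.092437, 0.939565) → end (x,ẋ)=(1.697321, 5.896690)

x = 1.6973, ẋ = 5.8967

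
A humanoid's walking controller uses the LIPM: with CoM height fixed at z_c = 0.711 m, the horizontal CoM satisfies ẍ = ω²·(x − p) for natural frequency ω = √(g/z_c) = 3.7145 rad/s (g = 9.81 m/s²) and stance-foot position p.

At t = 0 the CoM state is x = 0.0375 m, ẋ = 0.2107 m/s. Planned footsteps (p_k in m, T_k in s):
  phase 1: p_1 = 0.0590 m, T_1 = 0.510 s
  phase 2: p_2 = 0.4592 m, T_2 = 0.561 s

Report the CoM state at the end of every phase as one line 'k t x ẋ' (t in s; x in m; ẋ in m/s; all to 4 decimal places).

phase 1: p=0.0590, T=0.510, ωT=1.894395, cosh=3.399467, sinh=3.249058; start (x,ẋ)=(0.037500, 0.210700) → end (x,ẋ)=(0.170210, 0.456792)
phase 2: p=0.4592, T=0.561, ωT=2.083835, cosh=4.079837, sinh=3.955384; start (x,ẋ)=(0.170210, 0.456792) → end (x,ẋ)=(-0.233417, -2.382285)

1 0.5100 0.1702 0.4568
2 1.0710 -0.2334 -2.3823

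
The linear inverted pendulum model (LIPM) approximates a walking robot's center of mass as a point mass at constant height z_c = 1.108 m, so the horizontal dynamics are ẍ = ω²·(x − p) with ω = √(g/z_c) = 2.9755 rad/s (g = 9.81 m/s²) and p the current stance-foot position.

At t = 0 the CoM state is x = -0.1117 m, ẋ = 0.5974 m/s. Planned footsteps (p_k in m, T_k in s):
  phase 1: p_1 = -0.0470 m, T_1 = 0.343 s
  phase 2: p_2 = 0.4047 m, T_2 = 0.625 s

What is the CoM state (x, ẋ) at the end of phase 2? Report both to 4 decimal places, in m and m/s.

x = 0.1241, ẋ = -0.5813

phase 1: p=-0.0470, T=0.343, ωT=1.020596, cosh=1.567615, sinh=1.207235; start (x,ẋ)=(-0.111700, 0.597400) → end (x,ẋ)=(0.093955, 0.704082)
phase 2: p=0.4047, T=0.625, ωT=1.859687, cosh=3.288725, sinh=3.133004; start (x,ẋ)=(0.093955, 0.704082) → end (x,ẋ)=(0.124099, -0.581306)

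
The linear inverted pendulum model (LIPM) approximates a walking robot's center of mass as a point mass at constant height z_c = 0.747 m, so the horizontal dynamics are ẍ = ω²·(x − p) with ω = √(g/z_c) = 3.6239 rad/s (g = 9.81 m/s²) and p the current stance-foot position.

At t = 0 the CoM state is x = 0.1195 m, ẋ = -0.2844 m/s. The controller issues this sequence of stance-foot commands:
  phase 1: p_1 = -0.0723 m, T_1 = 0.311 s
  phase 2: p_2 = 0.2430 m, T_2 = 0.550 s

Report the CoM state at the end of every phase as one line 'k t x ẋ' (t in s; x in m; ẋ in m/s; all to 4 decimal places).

1 0.3110 0.1464 0.4751
2 0.8610 0.3539 0.5145

phase 1: p=-0.0723, T=0.311, ωT=1.127033, cosh=1.705239, sinh=1.381246; start (x,ẋ)=(0.119500, -0.284400) → end (x,ẋ)=(0.146366, 0.475084)
phase 2: p=0.2430, T=0.550, ωT=1.993145, cosh=3.737422, sinh=3.601156; start (x,ẋ)=(0.146366, 0.475084) → end (x,ẋ)=(0.353941, 0.514496)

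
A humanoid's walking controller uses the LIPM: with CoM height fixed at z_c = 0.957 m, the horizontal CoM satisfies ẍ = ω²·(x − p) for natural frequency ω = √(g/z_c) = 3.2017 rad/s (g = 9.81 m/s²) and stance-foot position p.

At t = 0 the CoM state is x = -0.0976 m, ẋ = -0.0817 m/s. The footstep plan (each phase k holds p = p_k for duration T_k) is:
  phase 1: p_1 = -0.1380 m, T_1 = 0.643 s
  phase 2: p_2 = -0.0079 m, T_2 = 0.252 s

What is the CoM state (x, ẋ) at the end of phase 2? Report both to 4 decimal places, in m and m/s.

x = -0.0502, ẋ = 0.0386

phase 1: p=-0.1380, T=0.643, ωT=2.058693, cosh=3.981672, sinh=3.854051; start (x,ẋ)=(-0.097600, -0.081700) → end (x,ẋ)=(-0.075487, 0.173214)
phase 2: p=-0.0079, T=0.252, ωT=0.806828, cosh=1.343531, sinh=0.897259; start (x,ẋ)=(-0.075487, 0.173214) → end (x,ẋ)=(-0.050163, 0.038557)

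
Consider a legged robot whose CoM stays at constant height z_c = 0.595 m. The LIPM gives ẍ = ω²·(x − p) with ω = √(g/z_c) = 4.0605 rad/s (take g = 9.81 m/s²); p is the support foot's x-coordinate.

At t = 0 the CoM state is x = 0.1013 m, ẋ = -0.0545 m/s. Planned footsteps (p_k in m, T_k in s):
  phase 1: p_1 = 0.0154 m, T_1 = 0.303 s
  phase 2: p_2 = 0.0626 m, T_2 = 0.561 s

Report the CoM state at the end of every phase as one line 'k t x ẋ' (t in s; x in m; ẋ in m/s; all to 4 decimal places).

phase 1: p=0.0154, T=0.303, ωT=1.230332, cosh=1.857280, sinh=1.565084; start (x,ẋ)=(0.101300, -0.054500) → end (x,ẋ)=(0.153934, 0.444675)
phase 2: p=0.0626, T=0.561, ωT=2.277941, cosh=4.929531, sinh=4.827035; start (x,ẋ)=(0.153934, 0.444675) → end (x,ẋ)=(1.041453, 3.982196)

1 0.3030 0.1539 0.4447
2 0.8640 1.0415 3.9822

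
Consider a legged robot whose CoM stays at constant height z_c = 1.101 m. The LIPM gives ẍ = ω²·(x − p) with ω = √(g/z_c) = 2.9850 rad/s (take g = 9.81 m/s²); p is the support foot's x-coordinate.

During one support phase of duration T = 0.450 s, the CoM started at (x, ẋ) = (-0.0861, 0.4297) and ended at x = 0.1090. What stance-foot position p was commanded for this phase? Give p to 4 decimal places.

ωT = 2.9850·0.450 = 1.343250; cosh(ωT) = 2.046236, sinh(ωT) = 1.785240
x(T) = p + (x₀−p)·cosh(ωT) + (ẋ₀/ω)·sinh(ωT) ⇒ p·(1 − cosh) = x(T) − x₀·cosh − (ẋ₀/ω)·sinh
numerator   = 0.1090 − (-0.0861)·2.046236 − (0.4297/2.9850)·1.785240 = 0.028190
denominator = 1 − 2.046236 = -1.046236
p = 0.028190 / -1.046236 = -0.0269

p = -0.0269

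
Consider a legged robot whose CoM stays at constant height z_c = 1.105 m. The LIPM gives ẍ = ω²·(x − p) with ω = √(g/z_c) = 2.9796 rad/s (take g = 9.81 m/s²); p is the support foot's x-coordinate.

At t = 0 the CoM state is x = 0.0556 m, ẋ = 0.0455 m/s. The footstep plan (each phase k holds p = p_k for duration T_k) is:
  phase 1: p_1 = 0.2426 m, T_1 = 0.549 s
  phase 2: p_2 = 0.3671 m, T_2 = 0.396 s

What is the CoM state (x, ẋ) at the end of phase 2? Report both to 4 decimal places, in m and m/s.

x = -1.2950, ẋ = -4.8024

phase 1: p=0.2426, T=0.549, ωT=1.635800, cosh=2.664181, sinh=2.469384; start (x,ẋ)=(0.055600, 0.045500) → end (x,ẋ)=(-0.217893, -1.254684)
phase 2: p=0.3671, T=0.396, ωT=1.179922, cosh=1.780711, sinh=1.473408; start (x,ẋ)=(-0.217893, -1.254684) → end (x,ẋ)=(-1.295043, -4.802447)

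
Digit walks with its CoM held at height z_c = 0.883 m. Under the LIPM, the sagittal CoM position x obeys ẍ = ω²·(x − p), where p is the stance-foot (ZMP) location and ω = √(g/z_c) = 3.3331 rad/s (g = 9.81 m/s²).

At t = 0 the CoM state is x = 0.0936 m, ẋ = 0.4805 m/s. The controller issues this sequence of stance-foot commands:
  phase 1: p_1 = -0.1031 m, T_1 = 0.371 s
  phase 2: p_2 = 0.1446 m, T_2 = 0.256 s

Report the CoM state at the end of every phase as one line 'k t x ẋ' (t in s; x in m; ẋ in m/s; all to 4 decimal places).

phase 1: p=-0.1031, T=0.371, ωT=1.236580, cosh=1.867096, sinh=1.576720; start (x,ẋ)=(0.093600, 0.480500) → end (x,ẋ)=(0.491458, 1.930870)
phase 2: p=0.1446, T=0.256, ωT=0.853274, cosh=1.386668, sinh=0.960650; start (x,ẋ)=(0.491458, 1.930870) → end (x,ẋ)=(1.182083, 3.788095)

1 0.3710 0.4915 1.9309
2 0.6270 1.1821 3.7881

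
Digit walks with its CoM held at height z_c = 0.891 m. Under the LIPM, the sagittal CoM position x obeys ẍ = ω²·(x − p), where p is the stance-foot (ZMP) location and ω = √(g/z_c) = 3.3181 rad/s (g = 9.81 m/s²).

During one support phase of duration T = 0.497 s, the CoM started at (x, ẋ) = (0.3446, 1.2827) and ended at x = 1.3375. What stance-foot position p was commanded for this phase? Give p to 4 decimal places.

ωT = 3.3181·0.497 = 1.649096; cosh(ωT) = 2.697248, sinh(ωT) = 2.505025
x(T) = p + (x₀−p)·cosh(ωT) + (ẋ₀/ω)·sinh(ωT) ⇒ p·(1 − cosh) = x(T) − x₀·cosh − (ẋ₀/ω)·sinh
numerator   = 1.3375 − (0.3446)·2.697248 − (1.2827/3.3181)·2.505025 = -0.560356
denominator = 1 − 2.697248 = -1.697248
p = -0.560356 / -1.697248 = 0.3302

p = 0.3302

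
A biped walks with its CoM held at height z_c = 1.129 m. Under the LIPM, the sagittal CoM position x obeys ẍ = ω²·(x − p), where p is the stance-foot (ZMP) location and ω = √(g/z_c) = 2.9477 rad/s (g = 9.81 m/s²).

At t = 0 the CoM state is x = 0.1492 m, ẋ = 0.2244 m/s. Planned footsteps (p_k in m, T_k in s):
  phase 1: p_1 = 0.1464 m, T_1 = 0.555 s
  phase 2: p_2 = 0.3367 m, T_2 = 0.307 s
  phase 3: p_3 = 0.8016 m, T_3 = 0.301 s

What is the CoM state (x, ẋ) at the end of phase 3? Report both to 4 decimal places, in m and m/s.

phase 1: p=0.1464, T=0.555, ωT=1.635974, cosh=2.664608, sinh=2.469846; start (x,ẋ)=(0.149200, 0.224400) → end (x,ẋ)=(0.341883, 0.618323)
phase 2: p=0.3367, T=0.307, ωT=0.904944, cosh=1.438179, sinh=1.033614; start (x,ẋ)=(0.341883, 0.618323) → end (x,ẋ)=(0.560970, 0.905051)
phase 3: p=0.8016, T=0.301, ωT=0.887258, cosh=1.420122, sinh=1.008339; start (x,ẋ)=(0.560970, 0.905051) → end (x,ẋ)=(0.769473, 0.570064)

x = 0.7695, ẋ = 0.5701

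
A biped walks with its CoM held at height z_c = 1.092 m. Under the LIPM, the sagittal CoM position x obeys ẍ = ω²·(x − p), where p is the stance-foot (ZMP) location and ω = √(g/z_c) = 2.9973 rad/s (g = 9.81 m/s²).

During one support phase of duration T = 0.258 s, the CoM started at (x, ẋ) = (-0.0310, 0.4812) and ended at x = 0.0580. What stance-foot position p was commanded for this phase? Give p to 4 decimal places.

p = 0.1214

ωT = 2.9973·0.258 = 0.773303; cosh(ωT) = 1.314199, sinh(ωT) = 0.852713
x(T) = p + (x₀−p)·cosh(ωT) + (ẋ₀/ω)·sinh(ωT) ⇒ p·(1 − cosh) = x(T) − x₀·cosh − (ẋ₀/ω)·sinh
numerator   = 0.0580 − (-0.0310)·1.314199 − (0.4812/2.9973)·0.852713 = -0.038158
denominator = 1 − 1.314199 = -0.314199
p = -0.038158 / -0.314199 = 0.1214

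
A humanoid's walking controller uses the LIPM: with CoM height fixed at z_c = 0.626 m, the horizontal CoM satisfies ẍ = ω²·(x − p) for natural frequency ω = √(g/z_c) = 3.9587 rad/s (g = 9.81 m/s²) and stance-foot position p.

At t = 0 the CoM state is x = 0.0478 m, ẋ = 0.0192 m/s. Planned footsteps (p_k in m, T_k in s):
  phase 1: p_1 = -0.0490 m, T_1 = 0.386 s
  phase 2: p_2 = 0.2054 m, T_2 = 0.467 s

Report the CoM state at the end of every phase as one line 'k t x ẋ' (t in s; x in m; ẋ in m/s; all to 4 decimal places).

phase 1: p=-0.0490, T=0.386, ωT=1.528058, cosh=2.413087, sinh=2.196131; start (x,ẋ)=(0.047800, 0.019200) → end (x,ẋ)=(0.195238, 0.887893)
phase 2: p=0.2054, T=0.467, ωT=1.848713, cosh=3.254539, sinh=3.097100; start (x,ẋ)=(0.195238, 0.887893) → end (x,ẋ)=(0.866974, 2.765096)

1 0.3860 0.1952 0.8879
2 0.8530 0.8670 2.7651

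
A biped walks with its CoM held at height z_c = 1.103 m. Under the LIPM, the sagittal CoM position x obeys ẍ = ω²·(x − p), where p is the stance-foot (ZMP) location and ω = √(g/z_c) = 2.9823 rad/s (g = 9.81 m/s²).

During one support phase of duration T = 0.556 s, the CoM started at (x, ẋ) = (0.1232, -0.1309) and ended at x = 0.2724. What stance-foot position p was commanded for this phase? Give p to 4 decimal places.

ωT = 2.9823·0.556 = 1.658159; cosh(ωT) = 2.720063, sinh(ωT) = 2.529573
x(T) = p + (x₀−p)·cosh(ωT) + (ẋ₀/ω)·sinh(ωT) ⇒ p·(1 − cosh) = x(T) − x₀·cosh − (ẋ₀/ω)·sinh
numerator   = 0.2724 − (0.1232)·2.720063 − (-0.1309/2.9823)·2.529573 = 0.048317
denominator = 1 − 2.720063 = -1.720063
p = 0.048317 / -1.720063 = -0.0281

p = -0.0281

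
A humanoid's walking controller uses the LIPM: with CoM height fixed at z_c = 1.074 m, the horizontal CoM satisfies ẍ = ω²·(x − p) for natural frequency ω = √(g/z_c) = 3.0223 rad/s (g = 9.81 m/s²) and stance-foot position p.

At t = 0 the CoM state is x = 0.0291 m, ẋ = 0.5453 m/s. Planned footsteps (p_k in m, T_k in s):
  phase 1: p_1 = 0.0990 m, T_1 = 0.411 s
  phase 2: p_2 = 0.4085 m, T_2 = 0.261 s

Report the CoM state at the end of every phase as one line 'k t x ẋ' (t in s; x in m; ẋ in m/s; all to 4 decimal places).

phase 1: p=0.0990, T=0.411, ωT=1.242165, cosh=1.875931, sinh=1.587173; start (x,ẋ)=(0.029100, 0.545300) → end (x,ẋ)=(0.254239, 0.687641)
phase 2: p=0.4085, T=0.261, ωT=0.788820, cosh=1.327590, sinh=0.873209; start (x,ẋ)=(0.254239, 0.687641) → end (x,ẋ)=(0.402379, 0.505795)

1 0.4110 0.2542 0.6876
2 0.6720 0.4024 0.5058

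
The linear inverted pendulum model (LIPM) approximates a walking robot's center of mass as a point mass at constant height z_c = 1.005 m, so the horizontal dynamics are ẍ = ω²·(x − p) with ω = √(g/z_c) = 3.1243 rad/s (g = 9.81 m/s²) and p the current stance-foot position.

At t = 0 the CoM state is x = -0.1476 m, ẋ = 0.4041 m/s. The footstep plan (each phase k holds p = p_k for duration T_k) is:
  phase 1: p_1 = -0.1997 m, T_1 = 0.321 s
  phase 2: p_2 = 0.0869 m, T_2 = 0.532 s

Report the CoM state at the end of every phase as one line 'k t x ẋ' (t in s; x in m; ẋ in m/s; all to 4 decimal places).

phase 1: p=-0.1997, T=0.321, ωT=1.002900, cosh=1.546496, sinh=1.179682; start (x,ẋ)=(-0.147600, 0.404100) → end (x,ẋ)=(0.033454, 0.816963)
phase 2: p=0.0869, T=0.532, ωT=1.662128, cosh=2.730124, sinh=2.540389; start (x,ẋ)=(0.033454, 0.816963) → end (x,ẋ)=(0.605262, 1.806208)

1 0.3210 0.0335 0.8170
2 0.8530 0.6053 1.8062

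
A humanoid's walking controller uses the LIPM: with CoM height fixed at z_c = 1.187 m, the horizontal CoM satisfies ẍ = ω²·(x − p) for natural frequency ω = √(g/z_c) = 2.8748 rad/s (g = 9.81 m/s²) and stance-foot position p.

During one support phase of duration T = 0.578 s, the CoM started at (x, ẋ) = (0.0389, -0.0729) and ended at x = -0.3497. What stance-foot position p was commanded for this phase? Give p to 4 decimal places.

p = 0.2264

ωT = 2.8748·0.578 = 1.661634; cosh(ωT) = 2.728871, sinh(ωT) = 2.539043
x(T) = p + (x₀−p)·cosh(ωT) + (ẋ₀/ω)·sinh(ωT) ⇒ p·(1 − cosh) = x(T) − x₀·cosh − (ẋ₀/ω)·sinh
numerator   = -0.3497 − (0.0389)·2.728871 − (-0.0729/2.8748)·2.539043 = -0.391467
denominator = 1 − 2.728871 = -1.728871
p = -0.391467 / -1.728871 = 0.2264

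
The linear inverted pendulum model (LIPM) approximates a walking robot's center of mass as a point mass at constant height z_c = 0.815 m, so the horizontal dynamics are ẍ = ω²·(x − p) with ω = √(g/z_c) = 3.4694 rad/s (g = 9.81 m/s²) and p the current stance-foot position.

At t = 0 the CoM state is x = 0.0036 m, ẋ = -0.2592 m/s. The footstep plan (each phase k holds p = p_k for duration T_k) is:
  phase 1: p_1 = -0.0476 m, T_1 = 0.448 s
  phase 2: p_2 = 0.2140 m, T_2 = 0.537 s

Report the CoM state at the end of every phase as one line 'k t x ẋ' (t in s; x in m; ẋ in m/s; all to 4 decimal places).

1 0.4480 -0.0899 -0.2391
2 0.9850 -1.0054 -4.1042

phase 1: p=-0.0476, T=0.448, ωT=1.554291, cosh=2.471535, sinh=2.260196; start (x,ẋ)=(0.003600, -0.259200) → end (x,ẋ)=(-0.089917, -0.239136)
phase 2: p=0.2140, T=0.537, ωT=1.863068, cosh=3.299335, sinh=3.144139; start (x,ẋ)=(-0.089917, -0.239136) → end (x,ẋ)=(-1.005442, -4.104204)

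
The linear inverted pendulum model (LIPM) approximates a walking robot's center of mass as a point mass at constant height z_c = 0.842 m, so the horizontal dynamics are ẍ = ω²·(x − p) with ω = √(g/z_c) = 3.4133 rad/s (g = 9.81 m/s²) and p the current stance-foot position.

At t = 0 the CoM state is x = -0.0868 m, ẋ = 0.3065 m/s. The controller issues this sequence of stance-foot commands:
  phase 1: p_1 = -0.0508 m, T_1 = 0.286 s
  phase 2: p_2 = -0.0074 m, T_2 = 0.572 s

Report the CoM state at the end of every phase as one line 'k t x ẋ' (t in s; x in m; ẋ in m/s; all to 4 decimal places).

1 0.2860 -0.0031 0.3246
2 0.8580 0.3363 1.2171

phase 1: p=-0.0508, T=0.286, ωT=0.976204, cosh=1.515550, sinh=1.138811; start (x,ẋ)=(-0.086800, 0.306500) → end (x,ẋ)=(-0.003099, 0.324580)
phase 2: p=-0.0074, T=0.572, ωT=1.952408, cosh=3.593781, sinh=3.451849; start (x,ẋ)=(-0.003099, 0.324580) → end (x,ẋ)=(0.336302, 1.217141)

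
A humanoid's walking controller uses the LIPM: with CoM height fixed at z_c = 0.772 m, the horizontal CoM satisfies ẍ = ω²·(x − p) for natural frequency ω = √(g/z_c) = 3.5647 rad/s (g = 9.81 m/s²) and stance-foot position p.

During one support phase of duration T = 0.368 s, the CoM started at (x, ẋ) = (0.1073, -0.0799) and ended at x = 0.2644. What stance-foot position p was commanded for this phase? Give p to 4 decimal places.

p = -0.0901

ωT = 3.5647·0.368 = 1.311810; cosh(ωT) = 1.991109, sinh(ωT) = 1.721777
x(T) = p + (x₀−p)·cosh(ωT) + (ẋ₀/ω)·sinh(ωT) ⇒ p·(1 − cosh) = x(T) − x₀·cosh − (ẋ₀/ω)·sinh
numerator   = 0.2644 − (0.1073)·1.991109 − (-0.0799/3.5647)·1.721777 = 0.089346
denominator = 1 − 1.991109 = -0.991109
p = 0.089346 / -0.991109 = -0.0901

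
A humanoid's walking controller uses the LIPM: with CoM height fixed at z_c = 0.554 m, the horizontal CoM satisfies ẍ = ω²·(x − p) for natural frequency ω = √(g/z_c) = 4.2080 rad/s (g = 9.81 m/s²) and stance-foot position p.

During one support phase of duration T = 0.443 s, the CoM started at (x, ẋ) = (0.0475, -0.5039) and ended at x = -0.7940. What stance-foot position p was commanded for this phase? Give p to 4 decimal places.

ωT = 4.2080·0.443 = 1.864144; cosh(ωT) = 3.302720, sinh(ωT) = 3.147692
x(T) = p + (x₀−p)·cosh(ωT) + (ẋ₀/ω)·sinh(ωT) ⇒ p·(1 − cosh) = x(T) − x₀·cosh − (ẋ₀/ω)·sinh
numerator   = -0.7940 − (0.0475)·3.302720 − (-0.5039/4.2080)·3.147692 = -0.573949
denominator = 1 − 3.302720 = -2.302720
p = -0.573949 / -2.302720 = 0.2492

p = 0.2492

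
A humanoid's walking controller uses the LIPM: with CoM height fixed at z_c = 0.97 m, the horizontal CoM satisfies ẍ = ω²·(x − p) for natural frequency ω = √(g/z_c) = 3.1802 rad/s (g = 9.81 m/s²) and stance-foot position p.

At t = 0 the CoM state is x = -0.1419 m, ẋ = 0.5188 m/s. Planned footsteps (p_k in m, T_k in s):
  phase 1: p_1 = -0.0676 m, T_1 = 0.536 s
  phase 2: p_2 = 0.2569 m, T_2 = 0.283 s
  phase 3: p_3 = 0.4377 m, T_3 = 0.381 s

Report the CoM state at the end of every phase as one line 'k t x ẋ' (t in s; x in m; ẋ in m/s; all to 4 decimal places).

1 0.5360 0.1551 0.8454
2 0.8190 0.3839 0.8791
3 1.2000 0.7624 1.3453

phase 1: p=-0.0676, T=0.536, ωT=1.704587, cosh=2.840481, sinh=2.658634; start (x,ẋ)=(-0.141900, 0.518800) → end (x,ẋ)=(0.155067, 0.845436)
phase 2: p=0.2569, T=0.283, ωT=0.899997, cosh=1.433083, sinh=1.026512; start (x,ẋ)=(0.155067, 0.845436) → end (x,ẋ)=(0.383856, 0.879144)
phase 3: p=0.4377, T=0.381, ωT=1.211656, cosh=1.828374, sinh=1.530670; start (x,ẋ)=(0.383856, 0.879144) → end (x,ẋ)=(0.762397, 1.345303)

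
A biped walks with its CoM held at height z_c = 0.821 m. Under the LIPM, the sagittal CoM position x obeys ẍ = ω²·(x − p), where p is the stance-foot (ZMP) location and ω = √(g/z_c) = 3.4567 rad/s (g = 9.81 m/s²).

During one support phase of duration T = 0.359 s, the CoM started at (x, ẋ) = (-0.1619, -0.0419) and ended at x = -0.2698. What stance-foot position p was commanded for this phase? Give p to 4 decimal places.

ωT = 3.4567·0.359 = 1.240955; cosh(ωT) = 1.874012, sinh(ωT) = 1.584904
x(T) = p + (x₀−p)·cosh(ωT) + (ẋ₀/ω)·sinh(ωT) ⇒ p·(1 − cosh) = x(T) − x₀·cosh − (ẋ₀/ω)·sinh
numerator   = -0.2698 − (-0.1619)·1.874012 − (-0.0419/3.4567)·1.584904 = 0.052814
denominator = 1 − 1.874012 = -0.874012
p = 0.052814 / -0.874012 = -0.0604

p = -0.0604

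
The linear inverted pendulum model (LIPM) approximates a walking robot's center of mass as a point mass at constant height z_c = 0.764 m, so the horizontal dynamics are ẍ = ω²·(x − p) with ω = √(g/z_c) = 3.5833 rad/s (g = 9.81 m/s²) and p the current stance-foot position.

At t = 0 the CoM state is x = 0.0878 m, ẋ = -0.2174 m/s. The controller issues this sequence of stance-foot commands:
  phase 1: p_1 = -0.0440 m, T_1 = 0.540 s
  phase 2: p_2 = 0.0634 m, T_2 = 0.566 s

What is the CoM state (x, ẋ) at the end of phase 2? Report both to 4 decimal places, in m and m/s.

x = 1.5215, ẋ = 5.2624

phase 1: p=-0.0440, T=0.540, ωT=1.934982, cosh=3.534173, sinh=3.389746; start (x,ẋ)=(0.087800, -0.217400) → end (x,ẋ)=(0.216147, 0.832577)
phase 2: p=0.0634, T=0.566, ωT=2.028148, cosh=3.865788, sinh=3.734209; start (x,ẋ)=(0.216147, 0.832577) → end (x,ẋ)=(1.521528, 5.262440)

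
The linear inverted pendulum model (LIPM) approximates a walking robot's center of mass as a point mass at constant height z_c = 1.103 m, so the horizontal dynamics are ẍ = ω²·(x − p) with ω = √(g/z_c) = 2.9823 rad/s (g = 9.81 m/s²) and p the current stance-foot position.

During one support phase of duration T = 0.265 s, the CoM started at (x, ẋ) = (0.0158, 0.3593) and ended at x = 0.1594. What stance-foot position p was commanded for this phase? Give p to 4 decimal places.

ωT = 2.9823·0.265 = 0.790309; cosh(ωT) = 1.328891, sinh(ωT) = 0.875187
x(T) = p + (x₀−p)·cosh(ωT) + (ẋ₀/ω)·sinh(ωT) ⇒ p·(1 − cosh) = x(T) − x₀·cosh − (ẋ₀/ω)·sinh
numerator   = 0.1594 − (0.0158)·1.328891 − (0.3593/2.9823)·0.875187 = 0.032963
denominator = 1 − 1.328891 = -0.328891
p = 0.032963 / -0.328891 = -0.1002

p = -0.1002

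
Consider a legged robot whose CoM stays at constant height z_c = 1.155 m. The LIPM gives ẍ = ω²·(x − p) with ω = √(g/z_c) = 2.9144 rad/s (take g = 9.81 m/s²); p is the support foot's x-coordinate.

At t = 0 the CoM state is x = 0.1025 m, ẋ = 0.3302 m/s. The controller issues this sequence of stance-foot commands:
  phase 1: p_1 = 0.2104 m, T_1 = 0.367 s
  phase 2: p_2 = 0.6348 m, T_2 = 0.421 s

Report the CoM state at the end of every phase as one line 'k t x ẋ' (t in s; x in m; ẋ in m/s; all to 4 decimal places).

1 0.3670 0.1803 0.1335
2 0.7880 -0.1355 -1.8174

phase 1: p=0.2104, T=0.367, ωT=1.069585, cosh=1.628660, sinh=1.285509; start (x,ẋ)=(0.102500, 0.330200) → end (x,ẋ)=(0.180315, 0.133538)
phase 2: p=0.6348, T=0.421, ωT=1.226962, cosh=1.852017, sinh=1.558836; start (x,ẋ)=(0.180315, 0.133538) → end (x,ẋ)=(-0.135488, -1.817443)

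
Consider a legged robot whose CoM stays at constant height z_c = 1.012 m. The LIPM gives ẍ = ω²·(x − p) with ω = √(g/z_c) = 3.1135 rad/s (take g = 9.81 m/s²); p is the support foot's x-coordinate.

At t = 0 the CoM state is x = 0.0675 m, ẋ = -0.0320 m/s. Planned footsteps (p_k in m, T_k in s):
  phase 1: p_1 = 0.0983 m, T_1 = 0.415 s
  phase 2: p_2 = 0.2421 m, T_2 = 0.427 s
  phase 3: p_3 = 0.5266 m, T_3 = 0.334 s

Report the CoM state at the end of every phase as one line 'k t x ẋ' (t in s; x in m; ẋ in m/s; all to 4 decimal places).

1 0.4150 0.0207 -0.2240
2 0.8420 -0.3319 -1.6642
3 1.1760 -1.5011 -5.9566

phase 1: p=0.0983, T=0.415, ωT=1.292102, cosh=1.957563, sinh=1.682870; start (x,ẋ)=(0.067500, -0.032000) → end (x,ẋ)=(0.020711, -0.224022)
phase 2: p=0.2421, T=0.427, ωT=1.329465, cosh=2.021819, sinh=1.757200; start (x,ẋ)=(0.020711, -0.224022) → end (x,ẋ)=(-0.331943, -1.664162)
phase 3: p=0.5266, T=0.334, ωT=1.039909, cosh=1.591223, sinh=1.237736; start (x,ẋ)=(-0.331943, -1.664162) → end (x,ẋ)=(-1.501102, -5.956612)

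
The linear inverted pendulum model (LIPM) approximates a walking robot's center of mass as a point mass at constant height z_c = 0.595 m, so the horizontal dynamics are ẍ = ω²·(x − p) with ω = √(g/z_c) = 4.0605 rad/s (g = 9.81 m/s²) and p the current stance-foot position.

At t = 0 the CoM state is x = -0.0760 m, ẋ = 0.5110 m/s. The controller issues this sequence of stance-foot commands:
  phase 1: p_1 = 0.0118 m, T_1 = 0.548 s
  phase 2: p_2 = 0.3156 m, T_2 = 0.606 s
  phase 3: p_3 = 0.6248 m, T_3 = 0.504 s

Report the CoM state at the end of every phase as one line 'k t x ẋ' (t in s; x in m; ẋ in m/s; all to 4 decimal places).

1 0.5480 0.1763 0.7618
2 1.1540 0.5846 1.2056
3 1.6580 1.5966 4.1230

phase 1: p=0.0118, T=0.548, ωT=2.225154, cosh=4.681479, sinh=4.573429; start (x,ẋ)=(-0.076000, 0.511000) → end (x,ẋ)=(0.176316, 0.761754)
phase 2: p=0.3156, T=0.606, ωT=2.460663, cosh=5.898976, sinh=5.813598; start (x,ẋ)=(0.176316, 0.761754) → end (x,ẋ)=(0.584607, 1.205626)
phase 3: p=0.6248, T=0.504, ωT=2.046492, cosh=3.934943, sinh=3.805756; start (x,ẋ)=(0.584607, 1.205626) → end (x,ẋ)=(1.596630, 4.122953)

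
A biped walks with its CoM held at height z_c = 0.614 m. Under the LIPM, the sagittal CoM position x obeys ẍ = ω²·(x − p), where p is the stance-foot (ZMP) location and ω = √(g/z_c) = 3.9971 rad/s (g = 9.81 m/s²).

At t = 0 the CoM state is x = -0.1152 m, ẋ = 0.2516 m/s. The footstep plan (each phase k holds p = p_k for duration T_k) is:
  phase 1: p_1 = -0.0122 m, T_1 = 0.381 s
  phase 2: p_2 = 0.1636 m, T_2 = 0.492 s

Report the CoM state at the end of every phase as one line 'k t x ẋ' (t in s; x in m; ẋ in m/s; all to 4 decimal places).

1 0.3810 -0.1221 -0.2947
2 0.8730 -1.1356 -5.0746

phase 1: p=-0.0122, T=0.381, ωT=1.522895, cosh=2.401781, sinh=2.183701; start (x,ẋ)=(-0.115200, 0.251600) → end (x,ẋ)=(-0.122129, -0.294745)
phase 2: p=0.1636, T=0.492, ωT=1.966573, cosh=3.643041, sinh=3.503105; start (x,ẋ)=(-0.122129, -0.294745) → end (x,ẋ)=(-1.135640, -5.074618)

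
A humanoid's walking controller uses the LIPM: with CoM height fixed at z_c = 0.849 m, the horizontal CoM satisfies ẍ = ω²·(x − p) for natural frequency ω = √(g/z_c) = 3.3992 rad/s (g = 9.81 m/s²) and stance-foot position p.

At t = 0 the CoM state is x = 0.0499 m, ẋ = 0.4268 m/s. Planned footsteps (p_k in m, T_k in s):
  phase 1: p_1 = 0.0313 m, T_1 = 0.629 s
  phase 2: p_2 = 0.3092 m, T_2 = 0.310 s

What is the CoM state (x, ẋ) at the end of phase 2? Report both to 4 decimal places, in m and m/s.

x = 1.6139, ẋ = 4.7793

phase 1: p=0.0313, T=0.629, ωT=2.138097, cosh=4.300578, sinh=4.182699; start (x,ẋ)=(0.049900, 0.426800) → end (x,ẋ)=(0.636466, 2.099938)
phase 2: p=0.3092, T=0.310, ωT=1.053752, cosh=1.608510, sinh=1.259883; start (x,ẋ)=(0.636466, 2.099938) → end (x,ẋ)=(1.613934, 4.779320)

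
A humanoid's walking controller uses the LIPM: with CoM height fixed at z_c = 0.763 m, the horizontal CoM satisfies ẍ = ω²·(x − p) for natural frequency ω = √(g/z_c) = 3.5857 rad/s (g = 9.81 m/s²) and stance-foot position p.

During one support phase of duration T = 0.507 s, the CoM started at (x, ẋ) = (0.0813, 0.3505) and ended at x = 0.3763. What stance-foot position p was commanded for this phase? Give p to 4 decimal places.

ωT = 3.5857·0.507 = 1.817950; cosh(ωT) = 3.160788, sinh(ωT) = 2.998430
x(T) = p + (x₀−p)·cosh(ωT) + (ẋ₀/ω)·sinh(ωT) ⇒ p·(1 − cosh) = x(T) − x₀·cosh − (ẋ₀/ω)·sinh
numerator   = 0.3763 − (0.0813)·3.160788 − (0.3505/3.5857)·2.998430 = -0.173767
denominator = 1 − 3.160788 = -2.160788
p = -0.173767 / -2.160788 = 0.0804

p = 0.0804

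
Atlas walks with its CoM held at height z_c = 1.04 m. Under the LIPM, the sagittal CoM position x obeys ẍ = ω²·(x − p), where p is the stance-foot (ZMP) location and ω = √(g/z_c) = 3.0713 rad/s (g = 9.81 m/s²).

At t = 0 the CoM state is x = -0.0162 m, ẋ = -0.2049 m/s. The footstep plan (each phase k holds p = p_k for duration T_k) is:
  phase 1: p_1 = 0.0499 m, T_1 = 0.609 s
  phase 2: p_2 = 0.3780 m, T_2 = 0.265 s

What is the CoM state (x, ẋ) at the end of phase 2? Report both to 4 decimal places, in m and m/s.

phase 1: p=0.0499, T=0.609, ωT=1.870422, cosh=3.322546, sinh=3.168487; start (x,ẋ)=(-0.016200, -0.204900) → end (x,ẋ)=(-0.381104, -1.324034)
phase 2: p=0.3780, T=0.265, ωT=0.813894, cosh=1.349904, sinh=0.906775; start (x,ẋ)=(-0.381104, -1.324034) → end (x,ẋ)=(-1.037627, -3.901407)

x = -1.0376, ẋ = -3.9014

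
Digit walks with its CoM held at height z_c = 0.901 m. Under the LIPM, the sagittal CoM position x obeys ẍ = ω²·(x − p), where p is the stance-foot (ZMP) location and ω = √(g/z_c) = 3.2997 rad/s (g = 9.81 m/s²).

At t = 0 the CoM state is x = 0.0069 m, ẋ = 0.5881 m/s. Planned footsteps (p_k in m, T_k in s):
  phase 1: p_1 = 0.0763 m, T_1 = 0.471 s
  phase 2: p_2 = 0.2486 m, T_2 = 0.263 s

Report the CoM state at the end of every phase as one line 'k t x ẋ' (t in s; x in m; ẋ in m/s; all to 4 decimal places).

1 0.4710 0.3076 0.9358
2 0.7340 0.6094 1.5018

phase 1: p=0.0763, T=0.471, ωT=1.554159, cosh=2.471236, sinh=2.259869; start (x,ẋ)=(0.006900, 0.588100) → end (x,ẋ)=(0.307569, 0.935826)
phase 2: p=0.2486, T=0.263, ωT=0.867821, cosh=1.400791, sinh=0.980925; start (x,ẋ)=(0.307569, 0.935826) → end (x,ẋ)=(0.609403, 1.501764)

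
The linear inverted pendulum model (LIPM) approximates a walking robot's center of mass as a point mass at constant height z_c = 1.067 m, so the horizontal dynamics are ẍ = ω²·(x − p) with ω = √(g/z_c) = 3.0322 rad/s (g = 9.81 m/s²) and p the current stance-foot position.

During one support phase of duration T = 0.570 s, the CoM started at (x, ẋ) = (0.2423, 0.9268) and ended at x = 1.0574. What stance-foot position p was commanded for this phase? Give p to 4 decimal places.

p = 0.2520

ωT = 3.0322·0.570 = 1.728354; cosh(ωT) = 2.904477, sinh(ωT) = 2.726900
x(T) = p + (x₀−p)·cosh(ωT) + (ẋ₀/ω)·sinh(ωT) ⇒ p·(1 − cosh) = x(T) − x₀·cosh − (ẋ₀/ω)·sinh
numerator   = 1.0574 − (0.2423)·2.904477 − (0.9268/3.0322)·2.726900 = -0.479839
denominator = 1 − 2.904477 = -1.904477
p = -0.479839 / -1.904477 = 0.2520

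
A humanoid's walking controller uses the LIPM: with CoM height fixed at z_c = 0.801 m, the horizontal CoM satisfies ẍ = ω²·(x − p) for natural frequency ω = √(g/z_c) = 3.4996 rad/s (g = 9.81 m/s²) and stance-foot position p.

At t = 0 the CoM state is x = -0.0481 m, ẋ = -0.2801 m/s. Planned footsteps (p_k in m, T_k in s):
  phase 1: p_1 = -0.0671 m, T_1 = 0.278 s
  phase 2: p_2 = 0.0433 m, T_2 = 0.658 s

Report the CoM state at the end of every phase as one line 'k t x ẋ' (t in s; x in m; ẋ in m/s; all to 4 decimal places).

1 0.2780 -0.1291 -0.3481
2 0.9360 -1.3200 -4.7453

phase 1: p=-0.0671, T=0.278, ωT=0.972889, cosh=1.511783, sinh=1.133793; start (x,ẋ)=(-0.048100, -0.280100) → end (x,ẋ)=(-0.129122, -0.348062)
phase 2: p=0.0433, T=0.658, ωT=2.302737, cosh=5.050751, sinh=4.950766; start (x,ẋ)=(-0.129122, -0.348062) → end (x,ẋ)=(-1.319954, -4.745311)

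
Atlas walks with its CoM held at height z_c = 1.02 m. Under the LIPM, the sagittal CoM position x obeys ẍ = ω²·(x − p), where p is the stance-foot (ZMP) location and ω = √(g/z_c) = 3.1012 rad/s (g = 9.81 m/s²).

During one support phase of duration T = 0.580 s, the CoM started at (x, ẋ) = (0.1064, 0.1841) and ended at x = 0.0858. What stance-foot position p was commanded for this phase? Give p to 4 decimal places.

ωT = 3.1012·0.580 = 1.798696; cosh(ωT) = 3.103639, sinh(ωT) = 2.938125
x(T) = p + (x₀−p)·cosh(ωT) + (ẋ₀/ω)·sinh(ωT) ⇒ p·(1 − cosh) = x(T) − x₀·cosh − (ẋ₀/ω)·sinh
numerator   = 0.0858 − (0.1064)·3.103639 − (0.1841/3.1012)·2.938125 = -0.418846
denominator = 1 − 3.103639 = -2.103639
p = -0.418846 / -2.103639 = 0.1991

p = 0.1991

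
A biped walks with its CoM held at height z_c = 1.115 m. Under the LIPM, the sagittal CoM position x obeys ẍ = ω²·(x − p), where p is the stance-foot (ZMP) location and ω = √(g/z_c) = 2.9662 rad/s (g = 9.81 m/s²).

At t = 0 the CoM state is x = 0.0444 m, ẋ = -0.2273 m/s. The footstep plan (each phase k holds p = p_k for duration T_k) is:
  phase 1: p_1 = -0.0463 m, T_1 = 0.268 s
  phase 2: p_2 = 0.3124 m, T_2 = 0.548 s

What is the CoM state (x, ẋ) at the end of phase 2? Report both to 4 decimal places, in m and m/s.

x = -0.5476, ẋ = -2.3855

phase 1: p=-0.0463, T=0.268, ωT=0.794942, cosh=1.332960, sinh=0.881352; start (x,ẋ)=(0.044400, -0.227300) → end (x,ẋ)=(0.007061, -0.065868)
phase 2: p=0.3124, T=0.548, ωT=1.625478, cosh=2.638831, sinh=2.442014; start (x,ẋ)=(0.007061, -0.065868) → end (x,ẋ)=(-0.547565, -2.385534)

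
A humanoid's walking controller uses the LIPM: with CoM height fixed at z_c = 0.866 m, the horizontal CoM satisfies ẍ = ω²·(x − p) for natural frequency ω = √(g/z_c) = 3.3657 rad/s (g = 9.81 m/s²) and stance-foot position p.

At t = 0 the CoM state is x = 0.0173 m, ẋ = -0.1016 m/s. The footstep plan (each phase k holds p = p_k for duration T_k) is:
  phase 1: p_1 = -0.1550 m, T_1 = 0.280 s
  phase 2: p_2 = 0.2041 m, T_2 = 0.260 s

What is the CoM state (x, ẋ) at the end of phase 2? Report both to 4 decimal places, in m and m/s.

x = 0.1524, ẋ = 0.2191

phase 1: p=-0.1550, T=0.280, ωT=0.942396, cosh=1.477908, sinh=1.088215; start (x,ẋ)=(0.017300, -0.101600) → end (x,ẋ)=(0.066794, 0.480911)
phase 2: p=0.2041, T=0.260, ωT=0.875082, cosh=1.407950, sinh=0.991122; start (x,ẋ)=(0.066794, 0.480911) → end (x,ẋ)=(0.152397, 0.219070)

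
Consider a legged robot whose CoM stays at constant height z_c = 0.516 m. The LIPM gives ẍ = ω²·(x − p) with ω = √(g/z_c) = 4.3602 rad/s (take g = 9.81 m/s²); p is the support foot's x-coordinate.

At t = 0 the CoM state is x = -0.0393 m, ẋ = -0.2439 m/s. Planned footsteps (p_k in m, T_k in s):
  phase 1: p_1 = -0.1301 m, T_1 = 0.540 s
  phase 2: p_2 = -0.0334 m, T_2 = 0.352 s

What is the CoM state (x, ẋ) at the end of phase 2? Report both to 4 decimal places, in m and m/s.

phase 1: p=-0.1301, T=0.540, ωT=2.354508, cosh=5.313943, sinh=5.219003; start (x,ẋ)=(-0.039300, -0.243900) → end (x,ẋ)=(0.060466, 0.770165)
phase 2: p=-0.0334, T=0.352, ωT=1.534790, cosh=2.427927, sinh=2.212426; start (x,ẋ)=(0.060466, 0.770165) → end (x,ẋ)=(0.585293, 2.775398)

x = 0.5853, ẋ = 2.7754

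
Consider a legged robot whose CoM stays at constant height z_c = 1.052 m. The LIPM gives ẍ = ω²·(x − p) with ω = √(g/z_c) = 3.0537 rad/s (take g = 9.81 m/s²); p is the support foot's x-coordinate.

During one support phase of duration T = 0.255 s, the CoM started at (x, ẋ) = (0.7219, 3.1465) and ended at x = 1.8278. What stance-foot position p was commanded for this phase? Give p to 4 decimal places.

p = 0.0320

ωT = 3.0537·0.255 = 0.778694; cosh(ωT) = 1.318815, sinh(ωT) = 0.859809
x(T) = p + (x₀−p)·cosh(ωT) + (ẋ₀/ω)·sinh(ωT) ⇒ p·(1 − cosh) = x(T) − x₀·cosh − (ẋ₀/ω)·sinh
numerator   = 1.8278 − (0.7219)·1.318815 − (3.1465/3.0537)·0.859809 = -0.010191
denominator = 1 − 1.318815 = -0.318815
p = -0.010191 / -0.318815 = 0.0320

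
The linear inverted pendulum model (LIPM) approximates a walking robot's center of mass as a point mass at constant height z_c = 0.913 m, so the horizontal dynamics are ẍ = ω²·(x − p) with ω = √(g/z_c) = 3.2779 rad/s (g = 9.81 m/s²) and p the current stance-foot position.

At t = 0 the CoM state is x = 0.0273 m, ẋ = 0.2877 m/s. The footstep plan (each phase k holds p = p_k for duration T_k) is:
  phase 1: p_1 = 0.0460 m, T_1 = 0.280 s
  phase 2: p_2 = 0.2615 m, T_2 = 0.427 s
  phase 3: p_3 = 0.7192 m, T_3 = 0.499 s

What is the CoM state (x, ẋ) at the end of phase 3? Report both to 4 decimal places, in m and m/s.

x = -0.9491, ẋ = -5.1355

phase 1: p=0.0460, T=0.280, ωT=0.917812, cosh=1.451599, sinh=1.052207; start (x,ẋ)=(0.027300, 0.287700) → end (x,ẋ)=(0.111207, 0.353128)
phase 2: p=0.2615, T=0.427, ωT=1.399663, cosh=2.150257, sinh=1.903577; start (x,ẋ)=(0.111207, 0.353128) → end (x,ẋ)=(0.143404, -0.178473)
phase 3: p=0.7192, T=0.499, ωT=1.635672, cosh=2.663864, sinh=2.469043; start (x,ẋ)=(0.143404, -0.178473) → end (x,ẋ)=(-0.949076, -5.135506)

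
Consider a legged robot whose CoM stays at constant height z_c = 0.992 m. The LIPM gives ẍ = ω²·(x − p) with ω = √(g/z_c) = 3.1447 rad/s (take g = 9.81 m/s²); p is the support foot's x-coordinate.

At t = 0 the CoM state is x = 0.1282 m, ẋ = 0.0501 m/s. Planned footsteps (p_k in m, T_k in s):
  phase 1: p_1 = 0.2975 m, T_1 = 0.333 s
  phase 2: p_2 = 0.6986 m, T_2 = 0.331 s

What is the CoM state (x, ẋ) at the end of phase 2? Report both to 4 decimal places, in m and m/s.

phase 1: p=0.2975, T=0.333, ωT=1.047185, cosh=1.600271, sinh=1.249347; start (x,ẋ)=(0.128200, 0.050100) → end (x,ẋ)=(0.046478, -0.584976)
phase 2: p=0.6986, T=0.331, ωT=1.040896, cosh=1.592445, sinh=1.239307; start (x,ẋ)=(0.046478, -0.584976) → end (x,ẋ)=(-0.570404, -3.473023)

x = -0.5704, ẋ = -3.4730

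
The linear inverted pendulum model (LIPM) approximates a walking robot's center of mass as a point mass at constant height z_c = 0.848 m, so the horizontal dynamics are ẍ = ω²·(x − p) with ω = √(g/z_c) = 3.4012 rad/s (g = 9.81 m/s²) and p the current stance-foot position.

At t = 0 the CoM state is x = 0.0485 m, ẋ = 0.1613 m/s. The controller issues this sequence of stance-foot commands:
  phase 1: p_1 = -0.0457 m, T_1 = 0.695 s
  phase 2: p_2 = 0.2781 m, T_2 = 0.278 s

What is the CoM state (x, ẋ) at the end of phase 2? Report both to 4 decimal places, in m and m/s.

x = 1.7373, ẋ = 5.3850

phase 1: p=-0.0457, T=0.695, ωT=2.363834, cosh=5.362847, sinh=5.268788; start (x,ẋ)=(0.048500, 0.161300) → end (x,ẋ)=(0.709350, 2.553110)
phase 2: p=0.2781, T=0.278, ωT=0.945534, cosh=1.481329, sinh=1.092857; start (x,ẋ)=(0.709350, 2.553110) → end (x,ẋ)=(1.737276, 5.384963)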